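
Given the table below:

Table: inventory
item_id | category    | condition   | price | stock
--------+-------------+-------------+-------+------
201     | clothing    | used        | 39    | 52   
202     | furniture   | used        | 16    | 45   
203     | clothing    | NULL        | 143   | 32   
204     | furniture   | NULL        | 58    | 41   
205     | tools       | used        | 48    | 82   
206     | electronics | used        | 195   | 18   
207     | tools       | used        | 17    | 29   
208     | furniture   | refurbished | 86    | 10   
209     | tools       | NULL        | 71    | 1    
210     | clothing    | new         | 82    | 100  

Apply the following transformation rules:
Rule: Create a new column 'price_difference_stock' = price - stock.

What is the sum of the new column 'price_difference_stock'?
345

Step 1: For each record, compute price - stock
Example calculations:
  39 - 52 = -13
  16 - 45 = -29
  143 - 32 = 111
  ...
Step 2: Sum all derived values
Step 3: Total = 345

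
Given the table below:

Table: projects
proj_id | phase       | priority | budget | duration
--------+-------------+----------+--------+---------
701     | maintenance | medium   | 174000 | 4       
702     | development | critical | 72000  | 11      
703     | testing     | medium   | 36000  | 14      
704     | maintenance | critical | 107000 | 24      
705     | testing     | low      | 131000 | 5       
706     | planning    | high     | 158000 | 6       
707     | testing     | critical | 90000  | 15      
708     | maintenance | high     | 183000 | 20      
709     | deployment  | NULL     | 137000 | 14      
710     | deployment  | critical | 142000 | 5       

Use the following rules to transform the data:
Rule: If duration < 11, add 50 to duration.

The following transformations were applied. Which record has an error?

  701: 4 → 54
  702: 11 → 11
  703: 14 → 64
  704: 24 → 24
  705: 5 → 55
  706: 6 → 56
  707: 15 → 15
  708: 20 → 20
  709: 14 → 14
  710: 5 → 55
Record 703 has an error. The correct transformed value should be 14, not 64.

Step 1: Check each record against the rule
Step 2: Record 703 has duration = 14
Step 3: Since 14 >= 11, the bonus should not have been applied
Step 4: Correct value = 14, but claimed value = 64
Conclusion: Record 703 has the error.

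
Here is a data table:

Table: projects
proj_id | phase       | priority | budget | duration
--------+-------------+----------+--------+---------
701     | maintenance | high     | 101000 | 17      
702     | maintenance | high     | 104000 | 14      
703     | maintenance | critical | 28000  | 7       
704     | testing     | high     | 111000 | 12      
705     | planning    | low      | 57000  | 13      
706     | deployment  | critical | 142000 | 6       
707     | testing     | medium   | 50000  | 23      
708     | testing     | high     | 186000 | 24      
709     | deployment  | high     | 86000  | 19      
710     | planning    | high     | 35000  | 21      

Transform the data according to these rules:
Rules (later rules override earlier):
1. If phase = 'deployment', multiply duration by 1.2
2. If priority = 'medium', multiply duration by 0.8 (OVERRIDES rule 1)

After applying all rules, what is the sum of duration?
156.4

Step 1: Rule 2 takes priority for records with priority = 'medium'
  - 1 records: 23 × 0.8 = 18.4
Step 2: Rule 1 applies to remaining records with phase = 'deployment'
  - 2 records: 25 × 1.2 = 30.0
Step 3: Other records unchanged: 108
Step 4: Final sum = 18.4 + 30.0 + 108 = 156.4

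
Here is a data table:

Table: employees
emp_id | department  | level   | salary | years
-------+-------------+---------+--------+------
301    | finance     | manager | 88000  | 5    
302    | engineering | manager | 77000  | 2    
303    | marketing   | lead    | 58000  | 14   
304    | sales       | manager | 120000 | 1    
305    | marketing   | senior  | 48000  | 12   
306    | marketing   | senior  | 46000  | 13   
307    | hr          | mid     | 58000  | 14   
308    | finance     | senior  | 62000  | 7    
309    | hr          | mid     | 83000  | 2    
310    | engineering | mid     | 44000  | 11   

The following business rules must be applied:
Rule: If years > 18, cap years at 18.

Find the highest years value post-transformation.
14

Step 1: Original maximum years = 14
Step 2: Check cap of 18 against maximum
Step 3: No records exceed the cap (max 14 <= cap 18), so no capping applies
Step 4: Maximum after transformation = 14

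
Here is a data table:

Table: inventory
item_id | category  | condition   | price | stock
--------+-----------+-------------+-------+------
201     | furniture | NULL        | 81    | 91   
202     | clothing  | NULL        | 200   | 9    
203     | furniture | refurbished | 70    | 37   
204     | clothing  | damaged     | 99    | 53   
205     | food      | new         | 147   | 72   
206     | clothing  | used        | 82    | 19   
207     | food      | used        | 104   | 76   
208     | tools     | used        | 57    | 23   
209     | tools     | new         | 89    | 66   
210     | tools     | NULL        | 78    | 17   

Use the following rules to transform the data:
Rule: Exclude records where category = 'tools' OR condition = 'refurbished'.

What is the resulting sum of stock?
320

Step 1: Find records where category = 'tools' OR condition = 'refurbished'
Step 2: 4 records match, summing to 143
Step 3: Original sum: 463
Step 4: Remaining sum = 463 - 143 = 320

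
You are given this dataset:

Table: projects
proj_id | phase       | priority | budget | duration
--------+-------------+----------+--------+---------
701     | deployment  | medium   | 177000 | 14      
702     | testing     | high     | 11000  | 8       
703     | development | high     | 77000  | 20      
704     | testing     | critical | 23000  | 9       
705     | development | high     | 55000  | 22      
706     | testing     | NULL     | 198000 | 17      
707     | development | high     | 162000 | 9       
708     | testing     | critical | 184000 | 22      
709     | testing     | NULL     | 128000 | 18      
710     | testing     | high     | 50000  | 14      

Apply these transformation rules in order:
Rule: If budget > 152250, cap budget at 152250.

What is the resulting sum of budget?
953000

Step 1: 4 records have budget > 152250
Step 2: These records originally summed to 721000
Step 3: After capping: 4 × 152250 = 609000
Step 4: Unaffected records sum: 344000
Step 5: Final sum = 609000 + 344000 = 953000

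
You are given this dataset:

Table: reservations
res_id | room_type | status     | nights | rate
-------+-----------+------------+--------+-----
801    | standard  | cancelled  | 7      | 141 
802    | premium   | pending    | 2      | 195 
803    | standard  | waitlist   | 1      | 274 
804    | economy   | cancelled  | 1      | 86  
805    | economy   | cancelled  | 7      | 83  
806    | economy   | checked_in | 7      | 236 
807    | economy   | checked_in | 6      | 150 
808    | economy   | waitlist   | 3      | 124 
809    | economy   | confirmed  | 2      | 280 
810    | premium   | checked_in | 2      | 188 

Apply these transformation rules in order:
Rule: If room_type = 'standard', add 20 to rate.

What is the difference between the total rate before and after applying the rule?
40

Step 1: Original sum of rate = 1757
Step 2: 2 records have room_type = 'standard'
Step 3: Each affected record changes by 20
Step 4: Total change = 2 × 20 = 40
Step 5: New sum = 1757 + 40 = 1797
Step 6: Difference = |1797 - 1757| = 40
        (Sum increased by 40)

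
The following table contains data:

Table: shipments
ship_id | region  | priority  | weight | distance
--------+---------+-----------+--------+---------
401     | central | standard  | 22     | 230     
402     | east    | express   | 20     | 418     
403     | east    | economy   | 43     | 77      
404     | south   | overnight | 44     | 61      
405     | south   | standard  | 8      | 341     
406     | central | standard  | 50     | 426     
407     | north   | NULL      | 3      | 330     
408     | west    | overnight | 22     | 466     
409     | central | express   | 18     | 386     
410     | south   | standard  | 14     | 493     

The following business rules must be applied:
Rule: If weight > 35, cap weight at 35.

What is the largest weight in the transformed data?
35

Step 1: Original maximum weight = 50
Step 2: Apply cap at 35
Step 3: 3 records had weight > 35 and were capped
Step 4: Maximum after transformation = 35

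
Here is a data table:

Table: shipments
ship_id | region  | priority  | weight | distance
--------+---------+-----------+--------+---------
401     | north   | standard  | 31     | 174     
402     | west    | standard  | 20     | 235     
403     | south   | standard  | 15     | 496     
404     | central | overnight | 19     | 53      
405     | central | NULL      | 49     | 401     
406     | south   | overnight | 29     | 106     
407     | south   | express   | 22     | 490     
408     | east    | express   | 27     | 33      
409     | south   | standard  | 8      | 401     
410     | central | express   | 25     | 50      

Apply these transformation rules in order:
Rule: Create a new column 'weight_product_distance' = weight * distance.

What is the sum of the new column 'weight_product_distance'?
57393

Step 1: For each record, compute weight * distance
Example calculations:
  31 * 174 = 5394
  20 * 235 = 4700
  15 * 496 = 7440
  ...
Step 2: Sum all derived values
Step 3: Total = 57393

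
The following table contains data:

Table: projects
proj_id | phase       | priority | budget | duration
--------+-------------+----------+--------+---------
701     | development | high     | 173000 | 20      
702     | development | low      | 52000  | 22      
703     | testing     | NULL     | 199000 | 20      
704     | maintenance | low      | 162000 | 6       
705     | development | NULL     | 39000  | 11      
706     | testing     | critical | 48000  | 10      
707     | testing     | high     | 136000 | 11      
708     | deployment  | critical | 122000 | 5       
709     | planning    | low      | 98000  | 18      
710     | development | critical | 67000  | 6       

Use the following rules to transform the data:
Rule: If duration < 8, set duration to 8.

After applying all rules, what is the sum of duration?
136

Step 1: 3 records have duration < 8
Step 2: These records originally summed to 17
Step 3: After setting to minimum: 3 × 8 = 24
Step 4: Unaffected records sum: 112
Step 5: Final sum = 24 + 112 = 136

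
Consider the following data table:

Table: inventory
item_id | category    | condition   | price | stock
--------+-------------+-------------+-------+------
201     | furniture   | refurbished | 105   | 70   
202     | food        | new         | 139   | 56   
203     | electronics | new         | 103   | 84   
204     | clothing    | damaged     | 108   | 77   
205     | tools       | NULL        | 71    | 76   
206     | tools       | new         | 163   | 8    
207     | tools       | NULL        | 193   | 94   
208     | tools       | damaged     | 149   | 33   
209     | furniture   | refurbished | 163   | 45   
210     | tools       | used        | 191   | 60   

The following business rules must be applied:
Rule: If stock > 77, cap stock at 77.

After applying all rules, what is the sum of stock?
579

Step 1: 2 records have stock > 77
Step 2: These records originally summed to 178
Step 3: After capping: 2 × 77 = 154
Step 4: Unaffected records sum: 425
Step 5: Final sum = 154 + 425 = 579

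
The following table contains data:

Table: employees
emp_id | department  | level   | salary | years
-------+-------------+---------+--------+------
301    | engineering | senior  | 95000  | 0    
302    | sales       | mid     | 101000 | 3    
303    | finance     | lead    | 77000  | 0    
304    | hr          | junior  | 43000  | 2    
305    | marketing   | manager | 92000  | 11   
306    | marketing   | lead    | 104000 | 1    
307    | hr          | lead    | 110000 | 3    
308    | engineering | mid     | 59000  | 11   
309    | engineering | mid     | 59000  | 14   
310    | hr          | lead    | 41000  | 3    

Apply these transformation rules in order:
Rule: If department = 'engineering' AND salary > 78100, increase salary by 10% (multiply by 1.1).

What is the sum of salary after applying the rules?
790500.0

Step 1: Find records where department = 'engineering' AND salary > 78100
Step 2: 1 records match, summing to 95000
Step 3: After multiplier: 95000 × 1.1 = 104500.0
Step 4: Unaffected records sum: 686000
Step 5: Final sum = 104500.0 + 686000 = 790500.0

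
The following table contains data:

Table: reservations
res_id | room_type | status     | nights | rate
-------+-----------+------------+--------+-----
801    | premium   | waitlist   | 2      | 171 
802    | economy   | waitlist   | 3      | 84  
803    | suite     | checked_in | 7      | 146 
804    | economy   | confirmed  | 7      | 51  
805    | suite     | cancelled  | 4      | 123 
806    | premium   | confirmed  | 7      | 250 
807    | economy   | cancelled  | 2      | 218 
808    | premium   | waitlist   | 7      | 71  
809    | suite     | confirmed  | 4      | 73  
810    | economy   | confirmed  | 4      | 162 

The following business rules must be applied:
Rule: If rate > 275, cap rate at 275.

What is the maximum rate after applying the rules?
250

Step 1: Original maximum rate = 250
Step 2: Check cap of 275 against maximum
Step 3: No records exceed the cap (max 250 <= cap 275), so no capping applies
Step 4: Maximum after transformation = 250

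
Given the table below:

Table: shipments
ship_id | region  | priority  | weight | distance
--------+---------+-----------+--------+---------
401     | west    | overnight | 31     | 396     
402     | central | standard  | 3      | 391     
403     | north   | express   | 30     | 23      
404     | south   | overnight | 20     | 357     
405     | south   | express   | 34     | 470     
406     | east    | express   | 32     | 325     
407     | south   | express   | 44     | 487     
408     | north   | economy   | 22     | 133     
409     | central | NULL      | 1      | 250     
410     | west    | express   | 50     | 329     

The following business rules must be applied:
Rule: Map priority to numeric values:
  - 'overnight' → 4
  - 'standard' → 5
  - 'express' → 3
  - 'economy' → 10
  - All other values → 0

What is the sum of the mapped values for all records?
38

Step 1: Apply mapping to each record
Step 2: Count by status:
  'overnight': 2 records × 4 = 8
  'standard': 1 records × 5 = 5
  'express': 5 records × 3 = 15
  'economy': 1 records × 10 = 10
Step 3: Sum all mapped values = 38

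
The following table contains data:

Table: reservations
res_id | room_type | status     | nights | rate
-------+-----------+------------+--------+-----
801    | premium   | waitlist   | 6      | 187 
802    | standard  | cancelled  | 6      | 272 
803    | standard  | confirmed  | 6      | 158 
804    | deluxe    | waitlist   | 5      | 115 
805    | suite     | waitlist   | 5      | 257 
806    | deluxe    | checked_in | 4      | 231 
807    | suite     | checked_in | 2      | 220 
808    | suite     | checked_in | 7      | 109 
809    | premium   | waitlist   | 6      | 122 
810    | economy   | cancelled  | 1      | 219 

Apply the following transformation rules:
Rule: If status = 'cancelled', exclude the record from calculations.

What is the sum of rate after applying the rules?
1399

Step 1: Identify records where status = 'cancelled'
Step 2: The excluded records sum to 491
Step 3: Original total rate = 1890
Step 4: Remaining total = 1890 - 491 = 1399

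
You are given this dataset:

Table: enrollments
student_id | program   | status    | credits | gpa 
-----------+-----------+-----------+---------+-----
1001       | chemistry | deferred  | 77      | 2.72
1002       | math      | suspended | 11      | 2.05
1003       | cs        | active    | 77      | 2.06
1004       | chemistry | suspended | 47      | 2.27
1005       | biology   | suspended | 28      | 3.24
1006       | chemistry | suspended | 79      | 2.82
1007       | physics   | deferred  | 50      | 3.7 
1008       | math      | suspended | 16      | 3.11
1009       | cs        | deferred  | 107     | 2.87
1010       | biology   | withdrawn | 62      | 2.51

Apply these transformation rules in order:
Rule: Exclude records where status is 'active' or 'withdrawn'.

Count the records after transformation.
8

Step 1: Count records to exclude
  - 1 (active) + 1 (withdrawn) = 2 records
Step 2: Total records: 10
Step 3: Remaining = 10 - 2 = 8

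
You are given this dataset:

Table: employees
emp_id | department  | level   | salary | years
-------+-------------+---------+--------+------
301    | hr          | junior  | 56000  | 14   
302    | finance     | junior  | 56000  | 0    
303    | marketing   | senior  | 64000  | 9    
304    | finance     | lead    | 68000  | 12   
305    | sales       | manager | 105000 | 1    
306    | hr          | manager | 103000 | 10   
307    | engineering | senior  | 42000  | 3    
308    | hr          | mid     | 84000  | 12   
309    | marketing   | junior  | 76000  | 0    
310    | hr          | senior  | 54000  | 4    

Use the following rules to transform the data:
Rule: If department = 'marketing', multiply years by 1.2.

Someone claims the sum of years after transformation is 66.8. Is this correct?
Yes, the result is correct.

Step 1: Calculate the correct sum after transformation
Step 2: Apply multiplier 1.2 to records where department = 'marketing'
Step 3: Correct result = 66.8
Step 4: Claimed result = 66.8
Step 5: 66.8 = 66.8 ✓
Conclusion: The claimed result is correct.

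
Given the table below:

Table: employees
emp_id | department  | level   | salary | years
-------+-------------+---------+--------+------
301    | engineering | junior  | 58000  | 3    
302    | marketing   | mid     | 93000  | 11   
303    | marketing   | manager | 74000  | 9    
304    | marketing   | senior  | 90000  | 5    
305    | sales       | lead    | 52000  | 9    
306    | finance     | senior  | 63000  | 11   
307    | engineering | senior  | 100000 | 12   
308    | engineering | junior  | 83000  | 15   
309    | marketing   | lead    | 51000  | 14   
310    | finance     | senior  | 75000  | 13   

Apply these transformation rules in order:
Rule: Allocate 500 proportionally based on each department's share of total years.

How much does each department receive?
engineering: 147.06, finance: 117.65, marketing: 191.18, sales: 44.12

Step 1: Calculate total years = 102
Step 2: Calculate each department's proportion:
  engineering: 30/102 = 29.41% → 147.06
  finance: 24/102 = 23.53% → 117.65
  marketing: 39/102 = 38.24% → 191.18
  sales: 9/102 = 8.82% → 44.12
Step 3: Verify: sum of allocations ≈ 500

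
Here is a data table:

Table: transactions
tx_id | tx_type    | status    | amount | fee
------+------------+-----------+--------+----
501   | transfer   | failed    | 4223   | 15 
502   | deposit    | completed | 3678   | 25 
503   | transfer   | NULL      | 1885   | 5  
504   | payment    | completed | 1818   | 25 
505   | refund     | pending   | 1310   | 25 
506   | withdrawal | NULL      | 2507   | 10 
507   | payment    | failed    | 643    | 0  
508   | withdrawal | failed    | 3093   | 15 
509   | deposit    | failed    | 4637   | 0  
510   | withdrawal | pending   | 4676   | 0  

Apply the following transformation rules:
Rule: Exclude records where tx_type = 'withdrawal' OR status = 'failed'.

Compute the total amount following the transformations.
8691

Step 1: Find records where tx_type = 'withdrawal' OR status = 'failed'
Step 2: 6 records match, summing to 19779
Step 3: Original sum: 28470
Step 4: Remaining sum = 28470 - 19779 = 8691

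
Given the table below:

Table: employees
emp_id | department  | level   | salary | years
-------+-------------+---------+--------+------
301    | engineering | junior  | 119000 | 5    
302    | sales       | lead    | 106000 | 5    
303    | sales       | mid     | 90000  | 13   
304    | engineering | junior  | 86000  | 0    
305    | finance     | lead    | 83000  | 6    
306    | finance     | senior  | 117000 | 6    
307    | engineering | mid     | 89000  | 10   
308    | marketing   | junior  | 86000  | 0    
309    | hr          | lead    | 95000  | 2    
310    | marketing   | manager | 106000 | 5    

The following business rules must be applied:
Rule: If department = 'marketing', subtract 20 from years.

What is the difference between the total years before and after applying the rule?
40

Step 1: Original sum of years = 52
Step 2: 2 records have department = 'marketing'
Step 3: Each affected record changes by -20
Step 4: Total change = 2 × -20 = -40
Step 5: New sum = 52 + -40 = 12
Step 6: Difference = |12 - 52| = 40
        (Sum decreased by 40)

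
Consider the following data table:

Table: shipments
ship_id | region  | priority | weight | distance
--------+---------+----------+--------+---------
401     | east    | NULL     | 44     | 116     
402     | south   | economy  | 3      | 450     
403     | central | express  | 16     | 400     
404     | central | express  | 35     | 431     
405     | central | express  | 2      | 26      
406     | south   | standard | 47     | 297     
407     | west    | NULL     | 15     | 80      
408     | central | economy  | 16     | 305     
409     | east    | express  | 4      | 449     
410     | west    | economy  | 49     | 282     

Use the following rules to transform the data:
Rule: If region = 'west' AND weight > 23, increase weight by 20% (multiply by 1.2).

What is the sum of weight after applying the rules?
240.8

Step 1: Find records where region = 'west' AND weight > 23
Step 2: 1 records match, summing to 49
Step 3: After multiplier: 49 × 1.2 = 58.8
Step 4: Unaffected records sum: 182
Step 5: Final sum = 58.8 + 182 = 240.8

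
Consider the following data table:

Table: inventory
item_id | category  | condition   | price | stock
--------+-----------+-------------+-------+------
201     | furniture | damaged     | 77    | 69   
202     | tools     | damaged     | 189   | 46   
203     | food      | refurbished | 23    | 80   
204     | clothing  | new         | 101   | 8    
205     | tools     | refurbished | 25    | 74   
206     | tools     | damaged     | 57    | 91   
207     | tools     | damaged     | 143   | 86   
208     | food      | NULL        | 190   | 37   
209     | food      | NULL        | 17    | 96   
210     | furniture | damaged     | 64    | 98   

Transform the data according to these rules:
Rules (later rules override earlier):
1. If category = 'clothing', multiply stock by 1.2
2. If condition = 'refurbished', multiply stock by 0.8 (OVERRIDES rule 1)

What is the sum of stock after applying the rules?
655.8

Step 1: Rule 2 takes priority for records with condition = 'refurbished'
  - 2 records: 154 × 0.8 = 123.2
Step 2: Rule 1 applies to remaining records with category = 'clothing'
  - 1 records: 8 × 1.2 = 9.6
Step 3: Other records unchanged: 523
Step 4: Final sum = 123.2 + 9.6 + 523 = 655.8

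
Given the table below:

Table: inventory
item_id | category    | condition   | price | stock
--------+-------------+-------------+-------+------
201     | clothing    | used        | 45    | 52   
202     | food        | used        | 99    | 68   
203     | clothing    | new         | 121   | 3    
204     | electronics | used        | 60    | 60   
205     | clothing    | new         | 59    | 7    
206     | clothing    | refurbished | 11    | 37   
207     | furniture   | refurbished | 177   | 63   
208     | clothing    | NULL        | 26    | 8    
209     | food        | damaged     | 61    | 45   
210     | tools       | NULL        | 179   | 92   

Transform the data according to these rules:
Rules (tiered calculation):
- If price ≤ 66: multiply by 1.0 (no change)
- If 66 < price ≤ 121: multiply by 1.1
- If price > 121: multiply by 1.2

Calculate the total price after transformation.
931.2

Step 1: Tier 1 (price ≤ 66): 6 records, sum = 262 × 1.0 = 262.0
Step 2: Tier 2 (66 < price ≤ 121): 2 records, sum = 220 × 1.1 = 242.0
Step 3: Tier 3 (price > 121): 2 records, sum = 356 × 1.2 = 427.2
Step 4: Final sum = 262.0 + 242.0 + 427.2 = 931.2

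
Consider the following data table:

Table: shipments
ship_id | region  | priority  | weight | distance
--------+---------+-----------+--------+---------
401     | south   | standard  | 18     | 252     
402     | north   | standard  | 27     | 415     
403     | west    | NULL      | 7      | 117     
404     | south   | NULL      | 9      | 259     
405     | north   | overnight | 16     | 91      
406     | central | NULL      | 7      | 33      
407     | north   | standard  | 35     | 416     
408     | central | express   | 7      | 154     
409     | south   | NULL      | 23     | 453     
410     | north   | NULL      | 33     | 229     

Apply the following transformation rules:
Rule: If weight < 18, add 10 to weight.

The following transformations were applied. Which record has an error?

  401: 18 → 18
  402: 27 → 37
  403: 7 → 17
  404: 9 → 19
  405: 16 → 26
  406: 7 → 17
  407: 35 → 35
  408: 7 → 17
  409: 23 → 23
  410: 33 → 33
Record 402 has an error. The correct transformed value should be 27, not 37.

Step 1: Check each record against the rule
Step 2: Record 402 has weight = 27
Step 3: Since 27 >= 18, the bonus should not have been applied
Step 4: Correct value = 27, but claimed value = 37
Conclusion: Record 402 has the error.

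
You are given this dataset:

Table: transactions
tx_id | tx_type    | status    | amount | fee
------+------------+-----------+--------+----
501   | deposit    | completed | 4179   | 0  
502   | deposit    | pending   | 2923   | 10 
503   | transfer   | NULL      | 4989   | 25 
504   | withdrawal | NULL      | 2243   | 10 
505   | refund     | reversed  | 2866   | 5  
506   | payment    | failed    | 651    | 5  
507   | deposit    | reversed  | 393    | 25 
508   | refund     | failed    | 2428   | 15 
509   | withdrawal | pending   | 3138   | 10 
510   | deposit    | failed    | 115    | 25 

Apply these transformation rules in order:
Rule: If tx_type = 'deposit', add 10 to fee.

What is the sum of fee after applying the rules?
170

Step 1: Count records where tx_type = 'deposit': 4
Step 2: Total bonus added: 4 × 10 = 40
Step 3: Original sum of fee: 130
Step 4: Final sum = 130 + 40 = 170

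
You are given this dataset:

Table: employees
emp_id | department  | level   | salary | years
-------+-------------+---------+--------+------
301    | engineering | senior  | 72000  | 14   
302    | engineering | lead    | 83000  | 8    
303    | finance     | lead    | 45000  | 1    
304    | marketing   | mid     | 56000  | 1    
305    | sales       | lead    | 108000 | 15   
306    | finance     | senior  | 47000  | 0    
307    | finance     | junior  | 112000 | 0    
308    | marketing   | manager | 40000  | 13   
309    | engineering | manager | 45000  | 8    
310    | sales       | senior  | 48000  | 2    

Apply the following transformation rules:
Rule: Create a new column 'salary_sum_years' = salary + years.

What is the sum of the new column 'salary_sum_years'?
656062

Step 1: For each record, compute salary + years
Example calculations:
  72000 + 14 = 72014
  83000 + 8 = 83008
  45000 + 1 = 45001
  ...
Step 2: Sum all derived values
Step 3: Total = 656062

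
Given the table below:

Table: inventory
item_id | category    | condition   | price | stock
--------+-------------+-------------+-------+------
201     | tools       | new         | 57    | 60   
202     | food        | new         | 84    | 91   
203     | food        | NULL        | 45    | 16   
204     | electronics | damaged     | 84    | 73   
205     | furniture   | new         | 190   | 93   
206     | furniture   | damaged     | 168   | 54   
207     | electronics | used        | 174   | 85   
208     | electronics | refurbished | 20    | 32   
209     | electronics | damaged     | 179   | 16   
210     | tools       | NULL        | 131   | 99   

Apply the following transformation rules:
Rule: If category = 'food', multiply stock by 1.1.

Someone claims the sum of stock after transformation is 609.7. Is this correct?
No, the correct result is 629.7.

Step 1: Calculate the correct sum after transformation
Step 2: Apply multiplier 1.1 to records where category = 'food'
Step 3: Correct result = 629.7
Step 4: Claimed result = 609.7
Step 5: 629.7 ≠ 609.7
Conclusion: The claimed result is incorrect. The correct answer is 629.7.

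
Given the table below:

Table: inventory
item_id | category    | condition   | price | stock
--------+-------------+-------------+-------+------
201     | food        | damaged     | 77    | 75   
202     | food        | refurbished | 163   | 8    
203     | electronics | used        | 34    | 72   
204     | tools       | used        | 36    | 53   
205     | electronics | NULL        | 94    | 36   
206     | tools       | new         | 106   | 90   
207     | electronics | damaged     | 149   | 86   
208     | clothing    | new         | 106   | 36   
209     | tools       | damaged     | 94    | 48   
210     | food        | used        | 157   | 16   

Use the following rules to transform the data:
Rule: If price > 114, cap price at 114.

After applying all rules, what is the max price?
114

Step 1: Original maximum price = 163
Step 2: Apply cap at 114
Step 3: 3 records had price > 114 and were capped
Step 4: Maximum after transformation = 114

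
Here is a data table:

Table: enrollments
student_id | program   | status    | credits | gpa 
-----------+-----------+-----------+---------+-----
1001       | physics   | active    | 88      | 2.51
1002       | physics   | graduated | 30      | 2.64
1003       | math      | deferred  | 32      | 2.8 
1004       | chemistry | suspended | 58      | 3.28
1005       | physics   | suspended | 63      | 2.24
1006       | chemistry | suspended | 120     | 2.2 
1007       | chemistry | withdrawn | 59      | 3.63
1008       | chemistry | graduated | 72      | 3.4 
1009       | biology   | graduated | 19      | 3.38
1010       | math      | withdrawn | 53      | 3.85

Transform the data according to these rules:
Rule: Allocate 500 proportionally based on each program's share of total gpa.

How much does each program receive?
biology: 56.47, chemistry: 208.99, math: 111.09, physics: 123.45

Step 1: Calculate total gpa = 29.93
Step 2: Calculate each program's proportion:
  biology: 3.38/29.93 = 11.29% → 56.47
  chemistry: 12.51/29.93 = 41.80% → 208.99
  math: 6.65/29.93 = 22.22% → 111.09
  physics: 7.39/29.93 = 24.69% → 123.45
Step 3: Verify: sum of allocations ≈ 500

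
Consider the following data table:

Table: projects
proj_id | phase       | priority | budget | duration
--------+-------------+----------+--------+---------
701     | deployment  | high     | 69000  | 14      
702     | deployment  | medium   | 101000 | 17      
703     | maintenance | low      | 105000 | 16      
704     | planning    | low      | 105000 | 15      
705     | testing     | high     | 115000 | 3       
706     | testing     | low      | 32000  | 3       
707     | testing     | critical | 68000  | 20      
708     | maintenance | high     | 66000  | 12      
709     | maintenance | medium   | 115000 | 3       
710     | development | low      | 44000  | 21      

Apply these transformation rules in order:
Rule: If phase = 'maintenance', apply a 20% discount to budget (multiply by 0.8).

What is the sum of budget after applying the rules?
762800.0

Step 1: Records with phase = 'maintenance' have total budget = 286000
Step 2: Apply multiplier: 286000 × 0.8 = 228800.0
Step 3: Other records total: 534000
Step 4: Final sum = 228800.0 + 534000 = 762800.0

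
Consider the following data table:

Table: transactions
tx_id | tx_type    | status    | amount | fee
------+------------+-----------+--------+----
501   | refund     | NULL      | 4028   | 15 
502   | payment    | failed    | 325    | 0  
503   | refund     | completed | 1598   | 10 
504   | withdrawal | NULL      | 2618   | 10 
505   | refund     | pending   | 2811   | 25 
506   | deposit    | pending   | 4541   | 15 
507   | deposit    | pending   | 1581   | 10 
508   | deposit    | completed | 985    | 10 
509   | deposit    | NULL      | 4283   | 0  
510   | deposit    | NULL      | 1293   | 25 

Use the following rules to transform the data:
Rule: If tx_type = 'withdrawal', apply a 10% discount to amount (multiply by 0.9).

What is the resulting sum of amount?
23801.2

Step 1: Records with tx_type = 'withdrawal' have total amount = 2618
Step 2: Apply multiplier: 2618 × 0.9 = 2356.2
Step 3: Other records total: 21445
Step 4: Final sum = 2356.2 + 21445 = 23801.2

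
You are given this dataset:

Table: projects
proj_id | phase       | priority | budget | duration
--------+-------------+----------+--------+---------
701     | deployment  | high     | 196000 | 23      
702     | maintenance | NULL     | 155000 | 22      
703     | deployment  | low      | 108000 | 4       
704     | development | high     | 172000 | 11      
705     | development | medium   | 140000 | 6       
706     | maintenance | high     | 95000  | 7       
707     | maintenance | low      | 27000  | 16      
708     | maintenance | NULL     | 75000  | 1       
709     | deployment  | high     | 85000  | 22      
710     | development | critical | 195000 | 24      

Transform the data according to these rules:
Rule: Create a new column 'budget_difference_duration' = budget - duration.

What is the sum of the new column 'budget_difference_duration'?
1247864

Step 1: For each record, compute budget - duration
Example calculations:
  196000 - 23 = 195977
  155000 - 22 = 154978
  108000 - 4 = 107996
  ...
Step 2: Sum all derived values
Step 3: Total = 1247864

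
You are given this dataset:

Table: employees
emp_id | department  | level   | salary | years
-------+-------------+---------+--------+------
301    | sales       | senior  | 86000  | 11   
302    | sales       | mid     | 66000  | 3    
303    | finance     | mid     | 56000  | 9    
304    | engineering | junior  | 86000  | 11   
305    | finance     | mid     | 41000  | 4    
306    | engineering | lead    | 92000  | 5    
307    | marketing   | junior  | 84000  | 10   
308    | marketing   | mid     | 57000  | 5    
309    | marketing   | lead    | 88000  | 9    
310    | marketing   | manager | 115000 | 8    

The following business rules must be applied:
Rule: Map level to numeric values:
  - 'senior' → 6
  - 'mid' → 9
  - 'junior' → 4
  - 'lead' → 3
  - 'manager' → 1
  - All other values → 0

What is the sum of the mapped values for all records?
57

Step 1: Apply mapping to each record
Step 2: Count by status:
  'senior': 1 records × 6 = 6
  'mid': 4 records × 9 = 36
  'junior': 2 records × 4 = 8
  'lead': 2 records × 3 = 6
  'manager': 1 records × 1 = 1
Step 3: Sum all mapped values = 57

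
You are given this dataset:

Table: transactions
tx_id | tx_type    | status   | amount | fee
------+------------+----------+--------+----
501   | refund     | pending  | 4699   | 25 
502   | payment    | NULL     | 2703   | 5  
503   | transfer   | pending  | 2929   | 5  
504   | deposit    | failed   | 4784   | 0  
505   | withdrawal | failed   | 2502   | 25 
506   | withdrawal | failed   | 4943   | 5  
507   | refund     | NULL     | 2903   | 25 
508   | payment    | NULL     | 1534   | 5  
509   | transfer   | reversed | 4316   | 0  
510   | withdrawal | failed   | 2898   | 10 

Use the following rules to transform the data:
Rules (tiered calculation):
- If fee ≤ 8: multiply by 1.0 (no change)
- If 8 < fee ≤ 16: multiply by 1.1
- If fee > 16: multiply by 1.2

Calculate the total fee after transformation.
121.0

Step 1: Tier 1 (fee ≤ 8): 6 records, sum = 20 × 1.0 = 20.0
Step 2: Tier 2 (8 < fee ≤ 16): 1 records, sum = 10 × 1.1 = 11.0
Step 3: Tier 3 (fee > 16): 3 records, sum = 75 × 1.2 = 90.0
Step 4: Final sum = 20.0 + 11.0 + 90.0 = 121.0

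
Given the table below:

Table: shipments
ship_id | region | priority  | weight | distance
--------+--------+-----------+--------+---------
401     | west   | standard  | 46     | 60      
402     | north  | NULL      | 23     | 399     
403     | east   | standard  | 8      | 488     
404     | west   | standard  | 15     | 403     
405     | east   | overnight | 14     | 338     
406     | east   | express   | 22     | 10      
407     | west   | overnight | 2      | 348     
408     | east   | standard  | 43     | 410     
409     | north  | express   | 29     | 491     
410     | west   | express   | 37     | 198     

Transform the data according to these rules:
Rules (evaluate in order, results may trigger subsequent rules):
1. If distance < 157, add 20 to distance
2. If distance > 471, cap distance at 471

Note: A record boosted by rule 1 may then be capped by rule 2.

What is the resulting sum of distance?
3148

Step 1: Apply rule 1 to records with distance < 157
  - 2 records get bonus of 20
  - Of these, 0 records then exceed 471 and get capped
Step 2: Apply rule 2 to records with distance > 471
  - 2 records (original) are capped
Step 3: Calculate final sum = 3148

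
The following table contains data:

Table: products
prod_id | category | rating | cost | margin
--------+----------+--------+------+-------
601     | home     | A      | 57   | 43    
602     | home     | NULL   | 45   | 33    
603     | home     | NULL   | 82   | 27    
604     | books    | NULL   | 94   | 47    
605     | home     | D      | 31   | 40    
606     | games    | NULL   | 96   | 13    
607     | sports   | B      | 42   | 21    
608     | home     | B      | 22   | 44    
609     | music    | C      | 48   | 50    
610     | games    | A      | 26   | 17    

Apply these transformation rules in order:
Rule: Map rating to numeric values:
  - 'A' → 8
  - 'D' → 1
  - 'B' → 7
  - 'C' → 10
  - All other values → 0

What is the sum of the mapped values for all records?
41

Step 1: Apply mapping to each record
Step 2: Count by status:
  'A': 2 records × 8 = 16
  'D': 1 records × 1 = 1
  'B': 2 records × 7 = 14
  'C': 1 records × 10 = 10
Step 3: Sum all mapped values = 41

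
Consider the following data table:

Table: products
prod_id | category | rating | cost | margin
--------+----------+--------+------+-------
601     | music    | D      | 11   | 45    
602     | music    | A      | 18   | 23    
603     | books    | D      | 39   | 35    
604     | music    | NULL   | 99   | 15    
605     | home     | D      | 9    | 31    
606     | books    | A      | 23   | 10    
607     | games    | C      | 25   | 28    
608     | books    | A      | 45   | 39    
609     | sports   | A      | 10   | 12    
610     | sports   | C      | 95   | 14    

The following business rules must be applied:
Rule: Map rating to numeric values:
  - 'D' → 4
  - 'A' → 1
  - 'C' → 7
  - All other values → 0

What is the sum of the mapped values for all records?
30

Step 1: Apply mapping to each record
Step 2: Count by status:
  'D': 3 records × 4 = 12
  'A': 4 records × 1 = 4
  'C': 2 records × 7 = 14
Step 3: Sum all mapped values = 30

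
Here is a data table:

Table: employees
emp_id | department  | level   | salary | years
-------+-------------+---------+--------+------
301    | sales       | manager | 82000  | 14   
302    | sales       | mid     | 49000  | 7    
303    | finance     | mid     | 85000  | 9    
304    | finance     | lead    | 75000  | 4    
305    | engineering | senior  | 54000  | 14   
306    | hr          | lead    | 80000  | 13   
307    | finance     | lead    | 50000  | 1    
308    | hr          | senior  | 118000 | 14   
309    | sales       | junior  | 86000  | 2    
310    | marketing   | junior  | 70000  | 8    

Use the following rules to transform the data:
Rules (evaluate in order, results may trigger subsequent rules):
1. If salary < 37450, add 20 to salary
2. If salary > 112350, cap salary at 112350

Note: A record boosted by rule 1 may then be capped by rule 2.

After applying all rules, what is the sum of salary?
743350

Step 1: Apply rule 1 to records with salary < 37450
  - 0 records get bonus of 20
  - Of these, 0 records then exceed 112350 and get capped
Step 2: Apply rule 2 to records with salary > 112350
  - 1 records (original) are capped
Step 3: Calculate final sum = 743350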